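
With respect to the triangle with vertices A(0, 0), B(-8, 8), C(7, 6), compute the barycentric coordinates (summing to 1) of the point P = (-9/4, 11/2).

Signed area of the reference triangle: [ABC] = ½·(0·(8−6) + (-8)·(6−0) + 7·(0−8)) = ½·(0 − 48 − 56) = -52.
[PBC] = ½·((-9/4)·(8−6) + (-8)·(6−(11/2)) + 7·(11/2−8)) = ½·(-9/2 − 4 − 35/2) = -13, so the A-coordinate is (-13)/(-52) = 1/4.
[APC] = ½·(0·(11/2−6) + (-9/4)·(6−0) + 7·(0−(11/2))) = ½·(0 − 27/2 − 77/2) = -26, so the B-coordinate is 1/2.
[ABP] = ½·(0·(8−(11/2)) + (-8)·(11/2−0) + (-9/4)·(0−8)) = ½·(0 − 44 + 18) = -13, so the C-coordinate is 1/4.

(1/4, 1/2, 1/4)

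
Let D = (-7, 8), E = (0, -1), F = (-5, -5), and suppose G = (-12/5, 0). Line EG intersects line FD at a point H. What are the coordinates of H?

Barycentric coordinates of G with respect to DEF: (1/5, 3/5, 1/5).
On side FD the E-coordinate is zero; dropping G's E-weight 3/5 and renormalizing the remaining 1/5 : 1/5 gives weights 1/2, 1/2 on F, D.
H = (1/2)·(-5, -5) + (1/2)·(-7, 8) = (-6, 3/2).

(-6, 3/2)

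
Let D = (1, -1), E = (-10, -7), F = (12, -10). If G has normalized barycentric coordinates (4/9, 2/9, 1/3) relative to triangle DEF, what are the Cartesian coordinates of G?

(20/9, -16/3)

G = (4/9)·D + (2/9)·E + (1/3)·F.
x-coordinate: (4/9)·1 + (2/9)·(-10) + (1/3)·12 = 20/9.
y-coordinate: (4/9)·(-1) + (2/9)·(-7) + (1/3)·(-10) = -16/3.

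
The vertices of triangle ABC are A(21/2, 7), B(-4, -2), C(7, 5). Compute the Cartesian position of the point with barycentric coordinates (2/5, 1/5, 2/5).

P = (2/5)·A + (1/5)·B + (2/5)·C.
x-coordinate: (2/5)·(21/2) + (1/5)·(-4) + (2/5)·7 = 31/5.
y-coordinate: (2/5)·7 + (1/5)·(-2) + (2/5)·5 = 22/5.

(31/5, 22/5)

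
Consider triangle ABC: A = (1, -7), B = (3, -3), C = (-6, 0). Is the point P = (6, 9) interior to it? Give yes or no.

Barycentric coordinates of P: (-39/14, 7/2, 2/7).
The three coordinates are negative, positive, positive; a point is interior exactly when all three are positive.

no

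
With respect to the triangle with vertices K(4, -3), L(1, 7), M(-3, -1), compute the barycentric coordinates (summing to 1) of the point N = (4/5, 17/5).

(1/5, 3/5, 1/5)

Signed area of the reference triangle: [KLM] = ½·(4·(7−(-1)) + 1·(-1−(-3)) + (-3)·(-3−7)) = ½·(32 + 2 + 30) = 32.
[NLM] = ½·((4/5)·(7−(-1)) + 1·(-1−(17/5)) + (-3)·(17/5−7)) = ½·(32/5 − 22/5 + 54/5) = 32/5, so the K-coordinate is (32/5)/32 = 1/5.
[KNM] = ½·(4·(17/5−(-1)) + (4/5)·(-1−(-3)) + (-3)·(-3−(17/5))) = ½·(88/5 + 8/5 + 96/5) = 96/5, so the L-coordinate is 3/5.
[KLN] = ½·(4·(7−(17/5)) + 1·(17/5−(-3)) + (4/5)·(-3−7)) = ½·(72/5 + 32/5 − 8) = 32/5, so the M-coordinate is 1/5.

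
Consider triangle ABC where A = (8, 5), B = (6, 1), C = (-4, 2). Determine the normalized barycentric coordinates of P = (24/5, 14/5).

Signed area of the reference triangle: [ABC] = ½·(8·(1−2) + 6·(2−5) + (-4)·(5−1)) = ½·(-8 − 18 − 16) = -21.
[PBC] = ½·((24/5)·(1−2) + 6·(2−(14/5)) + (-4)·(14/5−1)) = ½·(-24/5 − 24/5 − 36/5) = -42/5, so the A-coordinate is (-42/5)/(-21) = 2/5.
[APC] = ½·(8·(14/5−2) + (24/5)·(2−5) + (-4)·(5−(14/5))) = ½·(32/5 − 72/5 − 44/5) = -42/5, so the B-coordinate is 2/5.
[ABP] = ½·(8·(1−(14/5)) + 6·(14/5−5) + (24/5)·(5−1)) = ½·(-72/5 − 66/5 + 96/5) = -21/5, so the C-coordinate is 1/5.

(2/5, 2/5, 1/5)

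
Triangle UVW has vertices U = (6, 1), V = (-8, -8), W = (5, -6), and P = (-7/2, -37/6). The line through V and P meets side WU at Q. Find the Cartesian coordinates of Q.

Barycentric coordinates of P with respect to UVW: (1/6, 2/3, 1/6).
On side WU the V-coordinate is zero; dropping P's V-weight 2/3 and renormalizing the remaining 1/6 : 1/6 gives weights 1/2, 1/2 on W, U.
Q = (1/2)·(5, -6) + (1/2)·(6, 1) = (11/2, -5/2).

(11/2, -5/2)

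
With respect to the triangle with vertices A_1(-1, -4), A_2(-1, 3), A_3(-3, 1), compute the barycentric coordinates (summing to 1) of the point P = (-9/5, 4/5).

Signed area of the reference triangle: [A_1A_2A_3] = ½·((-1)·(3−1) + (-1)·(1−(-4)) + (-3)·(-4−3)) = ½·(-2 − 5 + 21) = 7.
[PA_2A_3] = ½·((-9/5)·(3−1) + (-1)·(1−(4/5)) + (-3)·(4/5−3)) = ½·(-18/5 − 1/5 + 33/5) = 7/5, so the A_1-coordinate is (7/5)/7 = 1/5.
[A_1PA_3] = ½·((-1)·(4/5−1) + (-9/5)·(1−(-4)) + (-3)·(-4−(4/5))) = ½·(1/5 − 9 + 72/5) = 14/5, so the A_2-coordinate is 2/5.
[A_1A_2P] = ½·((-1)·(3−(4/5)) + (-1)·(4/5−(-4)) + (-9/5)·(-4−3)) = ½·(-11/5 − 24/5 + 63/5) = 14/5, so the A_3-coordinate is 2/5.
Check: 1/5 + 2/5 + 2/5 = 1.

(1/5, 2/5, 2/5)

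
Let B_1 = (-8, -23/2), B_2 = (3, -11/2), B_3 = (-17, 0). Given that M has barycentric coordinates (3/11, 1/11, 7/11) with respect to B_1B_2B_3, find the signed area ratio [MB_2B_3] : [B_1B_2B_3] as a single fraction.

The signed ratio [MB_2B_3]/[B_1B_2B_3] equals the barycentric coordinate of M at vertex B_1, which is 3/11.

3/11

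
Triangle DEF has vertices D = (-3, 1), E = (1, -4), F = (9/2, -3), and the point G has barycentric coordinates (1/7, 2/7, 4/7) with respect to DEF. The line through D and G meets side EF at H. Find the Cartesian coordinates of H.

(10/3, -10/3)

Line DG meets EF where the D-coordinate vanishes; zeroing G's D-weight and renormalizing leaves E, F-weights 2/7 : 4/7 → (1/3, 2/3).
So H = (1/3)·E + (2/3)·F = (10/3, -10/3).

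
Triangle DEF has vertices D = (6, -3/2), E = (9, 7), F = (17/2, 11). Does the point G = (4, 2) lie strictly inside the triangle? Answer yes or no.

no

Barycentric coordinates of G: (18/13, -27/13, 22/13).
The three coordinates are positive, negative, positive; a point is interior exactly when all three are positive.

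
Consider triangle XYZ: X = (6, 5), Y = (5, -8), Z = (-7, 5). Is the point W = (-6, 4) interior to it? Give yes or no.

yes

Barycentric coordinates of W: (1/169, 1/13, 155/169).
The three coordinates are positive, positive, positive; a point is interior exactly when all three are positive.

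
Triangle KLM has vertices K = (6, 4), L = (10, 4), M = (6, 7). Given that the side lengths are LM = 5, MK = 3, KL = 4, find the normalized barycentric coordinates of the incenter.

(5/12, 1/4, 1/3)

The incenter has barycentric coordinates proportional to the opposite side lengths: (5 : 3 : 4).
Normalizing by 5+3+4 = 12 gives (5/12, 1/4, 1/3).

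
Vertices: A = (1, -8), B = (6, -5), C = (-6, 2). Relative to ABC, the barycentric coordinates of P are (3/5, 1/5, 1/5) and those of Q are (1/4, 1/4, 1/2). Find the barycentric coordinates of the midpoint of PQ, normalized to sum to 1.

Since both coordinate triples sum to 1, the midpoint's barycentrics are the componentwise average.
(3/5+1/4)/2 = 17/40; similarly 9/40 and 7/20.

(17/40, 9/40, 7/20)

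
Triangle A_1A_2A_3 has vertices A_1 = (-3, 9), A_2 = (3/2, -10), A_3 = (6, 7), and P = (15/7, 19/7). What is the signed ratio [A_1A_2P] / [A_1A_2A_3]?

3/7

[A_1A_2A_3] = ½·((-3)·(-10−7) + (3/2)·(7−9) + 6·(9−(-10))) = ½·(51 − 3 + 114) = 81.
[A_1A_2P] = ½·((-3)·(-10−(19/7)) + (3/2)·(19/7−9) + (15/7)·(9−(-10))) = ½·(267/7 − 66/7 + 285/7) = 243/7, so the ratio is (243/7)/81 = 3/7.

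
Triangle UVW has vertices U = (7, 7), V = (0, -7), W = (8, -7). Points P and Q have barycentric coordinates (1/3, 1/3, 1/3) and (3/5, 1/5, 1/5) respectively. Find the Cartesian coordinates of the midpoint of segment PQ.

Barycentric coordinates of the midpoint are the average: (7/15, 4/15, 4/15).
Converting: (7/15)·U + (4/15)·V + (4/15)·W = (27/5, -7/15).

(27/5, -7/15)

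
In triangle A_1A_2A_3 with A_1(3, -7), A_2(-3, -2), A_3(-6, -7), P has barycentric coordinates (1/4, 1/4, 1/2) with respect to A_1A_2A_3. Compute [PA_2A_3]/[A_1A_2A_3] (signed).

The signed ratio [PA_2A_3]/[A_1A_2A_3] equals the barycentric coordinate of P at vertex A_1, which is 1/4.

1/4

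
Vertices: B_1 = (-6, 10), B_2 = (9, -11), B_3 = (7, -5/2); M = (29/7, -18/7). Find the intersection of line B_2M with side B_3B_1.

(1/2, 15/4)

Barycentric coordinates of M with respect to B_1B_2B_3: (2/7, 3/7, 2/7).
On side B_3B_1 the B_2-coordinate is zero; dropping M's B_2-weight 3/7 and renormalizing the remaining 2/7 : 2/7 gives weights 1/2, 1/2 on B_3, B_1.
N = (1/2)·(7, -5/2) + (1/2)·(-6, 10) = (1/2, 15/4).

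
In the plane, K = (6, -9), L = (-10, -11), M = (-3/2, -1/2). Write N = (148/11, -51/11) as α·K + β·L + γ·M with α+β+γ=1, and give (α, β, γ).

(14/11, -7/11, 4/11)

Signed area of the reference triangle: [KLM] = ½·(6·(-11−(-1/2)) + (-10)·(-1/2−(-9)) + (-3/2)·(-9−(-11))) = ½·(-63 − 85 − 3) = -151/2.
[NLM] = ½·((148/11)·(-11−(-1/2)) + (-10)·(-1/2−(-51/11)) + (-3/2)·(-51/11−(-11))) = ½·(-1554/11 − 455/11 − 105/11) = -1057/11, so the K-coordinate is (-1057/11)/(-151/2) = 14/11.
[KNM] = ½·(6·(-51/11−(-1/2)) + (148/11)·(-1/2−(-9)) + (-3/2)·(-9−(-51/11))) = ½·(-273/11 + 1258/11 + 72/11) = 1057/22, so the L-coordinate is -7/11.
[KLN] = ½·(6·(-11−(-51/11)) + (-10)·(-51/11−(-9)) + (148/11)·(-9−(-11))) = ½·(-420/11 − 480/11 + 296/11) = -302/11, so the M-coordinate is 4/11.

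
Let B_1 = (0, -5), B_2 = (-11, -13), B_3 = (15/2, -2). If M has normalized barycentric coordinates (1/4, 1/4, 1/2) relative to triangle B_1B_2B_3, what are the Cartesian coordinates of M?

M = (1/4)·B_1 + (1/4)·B_2 + (1/2)·B_3.
x-coordinate: (1/4)·0 + (1/4)·(-11) + (1/2)·(15/2) = 1.
y-coordinate: (1/4)·(-5) + (1/4)·(-13) + (1/2)·(-2) = -11/2.

(1, -11/2)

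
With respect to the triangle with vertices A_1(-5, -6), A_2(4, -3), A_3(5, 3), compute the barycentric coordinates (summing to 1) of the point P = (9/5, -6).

Signed area of the reference triangle: [A_1A_2A_3] = ½·((-5)·(-3−3) + 4·(3−(-6)) + 5·(-6−(-3))) = ½·(30 + 36 − 15) = 51/2.
[PA_2A_3] = ½·((9/5)·(-3−3) + 4·(3−(-6)) + 5·(-6−(-3))) = ½·(-54/5 + 36 − 15) = 51/10, so the A_1-coordinate is (51/10)/(51/2) = 1/5.
[A_1PA_3] = ½·((-5)·(-6−3) + (9/5)·(3−(-6)) + 5·(-6−(-6))) = ½·(45 + 81/5 + 0) = 153/5, so the A_2-coordinate is 6/5.
[A_1A_2P] = ½·((-5)·(-3−(-6)) + 4·(-6−(-6)) + (9/5)·(-6−(-3))) = ½·(-15 + 0 − 27/5) = -51/5, so the A_3-coordinate is -2/5.
Check: 1/5 + 6/5 − 2/5 = 1.

(1/5, 6/5, -2/5)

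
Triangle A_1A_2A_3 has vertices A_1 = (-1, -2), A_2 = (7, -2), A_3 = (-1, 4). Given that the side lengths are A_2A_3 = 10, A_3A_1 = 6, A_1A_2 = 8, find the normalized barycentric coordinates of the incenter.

The incenter has barycentric coordinates proportional to the opposite side lengths: (10 : 6 : 8).
Normalizing by 10+6+8 = 24 gives (5/12, 1/4, 1/3).

(5/12, 1/4, 1/3)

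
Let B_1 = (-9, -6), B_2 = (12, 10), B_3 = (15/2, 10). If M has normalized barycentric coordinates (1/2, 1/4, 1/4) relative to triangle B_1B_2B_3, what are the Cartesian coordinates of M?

M = (1/2)·B_1 + (1/4)·B_2 + (1/4)·B_3.
x-coordinate: (1/2)·(-9) + (1/4)·12 + (1/4)·(15/2) = 3/8.
y-coordinate: (1/2)·(-6) + (1/4)·10 + (1/4)·10 = 2.

(3/8, 2)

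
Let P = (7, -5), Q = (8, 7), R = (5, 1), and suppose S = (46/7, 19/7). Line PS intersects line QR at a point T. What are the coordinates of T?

Barycentric coordinates of S with respect to PQR: (1/7, 3/7, 3/7).
On side QR the P-coordinate is zero; dropping S's P-weight 1/7 and renormalizing the remaining 3/7 : 3/7 gives weights 1/2, 1/2 on Q, R.
T = (1/2)·(8, 7) + (1/2)·(5, 1) = (13/2, 4).

(13/2, 4)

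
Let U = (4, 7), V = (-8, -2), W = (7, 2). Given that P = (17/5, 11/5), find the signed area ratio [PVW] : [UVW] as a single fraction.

[UVW] = ½·(4·(-2−2) + (-8)·(2−7) + 7·(7−(-2))) = ½·(-16 + 40 + 63) = 87/2.
[PVW] = ½·((17/5)·(-2−2) + (-8)·(2−(11/5)) + 7·(11/5−(-2))) = ½·(-68/5 + 8/5 + 147/5) = 87/10, so the ratio is (87/10)/(87/2) = 1/5.

1/5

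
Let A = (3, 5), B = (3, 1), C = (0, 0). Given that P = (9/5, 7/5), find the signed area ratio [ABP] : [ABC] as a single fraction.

2/5

[ABC] = ½·(3·(1−0) + 3·(0−5) + 0·(5−1)) = ½·(3 − 15 + 0) = -6.
[ABP] = ½·(3·(1−(7/5)) + 3·(7/5−5) + (9/5)·(5−1)) = ½·(-6/5 − 54/5 + 36/5) = -12/5, so the ratio is (-12/5)/(-6) = 2/5.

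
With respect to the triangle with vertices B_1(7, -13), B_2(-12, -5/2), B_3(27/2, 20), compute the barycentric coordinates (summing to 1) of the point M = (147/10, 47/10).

(3/5, -1/5, 3/5)

Signed area of the reference triangle: [B_1B_2B_3] = ½·(7·(-5/2−20) + (-12)·(20−(-13)) + (27/2)·(-13−(-5/2))) = ½·(-315/2 − 396 − 567/4) = -2781/8.
[MB_2B_3] = ½·((147/10)·(-5/2−20) + (-12)·(20−(47/10)) + (27/2)·(47/10−(-5/2))) = ½·(-1323/4 − 918/5 + 486/5) = -8343/40, so the B_1-coordinate is (-8343/40)/(-2781/8) = 3/5.
[B_1MB_3] = ½·(7·(47/10−20) + (147/10)·(20−(-13)) + (27/2)·(-13−(47/10))) = ½·(-1071/10 + 4851/10 − 4779/20) = 2781/40, so the B_2-coordinate is -1/5.
[B_1B_2M] = ½·(7·(-5/2−(47/10)) + (-12)·(47/10−(-13)) + (147/10)·(-13−(-5/2))) = ½·(-252/5 − 1062/5 − 3087/20) = -8343/40, so the B_3-coordinate is 3/5.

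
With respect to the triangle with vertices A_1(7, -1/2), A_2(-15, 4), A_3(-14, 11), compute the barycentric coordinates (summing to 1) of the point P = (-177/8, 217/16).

(-3/8, 1/4, 9/8)

Signed area of the reference triangle: [A_1A_2A_3] = ½·(7·(4−11) + (-15)·(11−(-1/2)) + (-14)·(-1/2−4)) = ½·(-49 − 345/2 + 63) = -317/4.
[PA_2A_3] = ½·((-177/8)·(4−11) + (-15)·(11−(217/16)) + (-14)·(217/16−4)) = ½·(1239/8 + 615/16 − 1071/8) = 951/32, so the A_1-coordinate is (951/32)/(-317/4) = -3/8.
[A_1PA_3] = ½·(7·(217/16−11) + (-177/8)·(11−(-1/2)) + (-14)·(-1/2−(217/16))) = ½·(287/16 − 4071/16 + 1575/8) = -317/16, so the A_2-coordinate is 1/4.
[A_1A_2P] = ½·(7·(4−(217/16)) + (-15)·(217/16−(-1/2)) + (-177/8)·(-1/2−4)) = ½·(-1071/16 − 3375/16 + 1593/16) = -2853/32, so the A_3-coordinate is 9/8.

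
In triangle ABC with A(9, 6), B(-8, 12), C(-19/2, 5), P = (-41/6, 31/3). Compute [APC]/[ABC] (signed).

3/4

[ABC] = ½·(9·(12−5) + (-8)·(5−6) + (-19/2)·(6−12)) = ½·(63 + 8 + 57) = 64.
[APC] = ½·(9·(31/3−5) + (-41/6)·(5−6) + (-19/2)·(6−(31/3))) = ½·(48 + 41/6 + 247/6) = 48, so the ratio is 48/64 = 3/4.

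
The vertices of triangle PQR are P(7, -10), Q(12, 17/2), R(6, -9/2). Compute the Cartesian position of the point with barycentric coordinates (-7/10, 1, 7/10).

S = (-7/10)·P + 1·Q + (7/10)·R.
x-coordinate: (-7/10)·7 + 1·12 + (7/10)·6 = 113/10.
y-coordinate: (-7/10)·(-10) + 1·(17/2) + (7/10)·(-9/2) = 247/20.

(113/10, 247/20)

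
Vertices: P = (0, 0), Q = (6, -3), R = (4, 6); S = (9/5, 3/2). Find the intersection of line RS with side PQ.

(6/7, -3/7)

Barycentric coordinates of S with respect to PQR: (3/5, 1/10, 3/10).
On side PQ the R-coordinate is zero; dropping S's R-weight 3/10 and renormalizing the remaining 3/5 : 1/10 gives weights 6/7, 1/7 on P, Q.
T = (6/7)·(0, 0) + (1/7)·(6, -3) = (6/7, -3/7).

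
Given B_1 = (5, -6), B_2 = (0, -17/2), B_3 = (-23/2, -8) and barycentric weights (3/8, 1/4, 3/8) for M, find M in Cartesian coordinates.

(-39/16, -59/8)

M = (3/8)·B_1 + (1/4)·B_2 + (3/8)·B_3.
x-coordinate: (3/8)·5 + (1/4)·0 + (3/8)·(-23/2) = -39/16.
y-coordinate: (3/8)·(-6) + (1/4)·(-17/2) + (3/8)·(-8) = -59/8.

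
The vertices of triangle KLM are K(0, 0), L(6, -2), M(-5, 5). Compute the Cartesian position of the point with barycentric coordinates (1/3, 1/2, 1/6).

(13/6, -1/6)

N = (1/3)·K + (1/2)·L + (1/6)·M.
x-coordinate: (1/3)·0 + (1/2)·6 + (1/6)·(-5) = 13/6.
y-coordinate: (1/3)·0 + (1/2)·(-2) + (1/6)·5 = -1/6.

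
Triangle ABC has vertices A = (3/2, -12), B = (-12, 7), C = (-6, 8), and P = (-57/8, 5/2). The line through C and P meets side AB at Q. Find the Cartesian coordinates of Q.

Barycentric coordinates of P with respect to ABC: (1/4, 1/2, 1/4).
On side AB the C-coordinate is zero; dropping P's C-weight 1/4 and renormalizing the remaining 1/4 : 1/2 gives weights 1/3, 2/3 on A, B.
Q = (1/3)·(3/2, -12) + (2/3)·(-12, 7) = (-15/2, 2/3).

(-15/2, 2/3)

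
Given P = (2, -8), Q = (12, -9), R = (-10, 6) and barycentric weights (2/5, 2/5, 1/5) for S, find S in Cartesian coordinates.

S = (2/5)·P + (2/5)·Q + (1/5)·R.
x-coordinate: (2/5)·2 + (2/5)·12 + (1/5)·(-10) = 18/5.
y-coordinate: (2/5)·(-8) + (2/5)·(-9) + (1/5)·6 = -28/5.

(18/5, -28/5)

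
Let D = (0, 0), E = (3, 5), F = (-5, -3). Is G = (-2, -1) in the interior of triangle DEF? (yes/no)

yes

Barycentric coordinates of G: (1/2, 1/16, 7/16).
The three coordinates are positive, positive, positive; a point is interior exactly when all three are positive.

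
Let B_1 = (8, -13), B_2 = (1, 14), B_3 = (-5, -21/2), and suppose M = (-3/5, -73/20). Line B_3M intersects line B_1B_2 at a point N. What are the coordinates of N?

Barycentric coordinates of M with respect to B_1B_2B_3: (1/5, 3/10, 1/2).
On side B_1B_2 the B_3-coordinate is zero; dropping M's B_3-weight 1/2 and renormalizing the remaining 1/5 : 3/10 gives weights 2/5, 3/5 on B_1, B_2.
N = (2/5)·(8, -13) + (3/5)·(1, 14) = (19/5, 16/5).

(19/5, 16/5)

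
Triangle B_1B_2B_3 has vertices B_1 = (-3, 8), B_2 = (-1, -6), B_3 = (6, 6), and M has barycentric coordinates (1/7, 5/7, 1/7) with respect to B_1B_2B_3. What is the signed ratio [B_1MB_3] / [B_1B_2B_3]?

5/7

The signed ratio [B_1MB_3]/[B_1B_2B_3] equals the barycentric coordinate of M at vertex B_2, which is 5/7.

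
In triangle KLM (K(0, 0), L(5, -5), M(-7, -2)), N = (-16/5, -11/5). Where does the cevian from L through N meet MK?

(-21/4, -3/2)

Barycentric coordinates of N with respect to KLM: (1/5, 1/5, 3/5).
On side MK the L-coordinate is zero; dropping N's L-weight 1/5 and renormalizing the remaining 3/5 : 1/5 gives weights 3/4, 1/4 on M, K.
J = (3/4)·(-7, -2) + (1/4)·(0, 0) = (-21/4, -3/2).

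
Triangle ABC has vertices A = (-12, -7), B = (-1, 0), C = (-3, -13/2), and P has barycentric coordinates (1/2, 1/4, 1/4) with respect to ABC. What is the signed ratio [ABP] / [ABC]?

The signed ratio [ABP]/[ABC] equals the barycentric coordinate of P at vertex C, which is 1/4.

1/4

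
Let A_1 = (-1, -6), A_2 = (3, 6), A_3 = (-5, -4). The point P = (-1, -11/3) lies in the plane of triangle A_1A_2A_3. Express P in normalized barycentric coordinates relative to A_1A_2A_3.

Signed area of the reference triangle: [A_1A_2A_3] = ½·((-1)·(6−(-4)) + 3·(-4−(-6)) + (-5)·(-6−6)) = ½·(-10 + 6 + 60) = 28.
[PA_2A_3] = ½·((-1)·(6−(-4)) + 3·(-4−(-11/3)) + (-5)·(-11/3−6)) = ½·(-10 − 1 + 145/3) = 56/3, so the A_1-coordinate is (56/3)/28 = 2/3.
[A_1PA_3] = ½·((-1)·(-11/3−(-4)) + (-1)·(-4−(-6)) + (-5)·(-6−(-11/3))) = ½·(-1/3 − 2 + 35/3) = 14/3, so the A_2-coordinate is 1/6.
[A_1A_2P] = ½·((-1)·(6−(-11/3)) + 3·(-11/3−(-6)) + (-1)·(-6−6)) = ½·(-29/3 + 7 + 12) = 14/3, so the A_3-coordinate is 1/6.
Check: 2/3 + 1/6 + 1/6 = 1.

(2/3, 1/6, 1/6)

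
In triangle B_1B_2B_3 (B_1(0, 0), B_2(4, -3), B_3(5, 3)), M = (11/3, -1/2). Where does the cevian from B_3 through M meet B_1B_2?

(3, -9/4)

Barycentric coordinates of M with respect to B_1B_2B_3: (1/6, 1/2, 1/3).
On side B_1B_2 the B_3-coordinate is zero; dropping M's B_3-weight 1/3 and renormalizing the remaining 1/6 : 1/2 gives weights 1/4, 3/4 on B_1, B_2.
N = (1/4)·(0, 0) + (3/4)·(4, -3) = (3, -9/4).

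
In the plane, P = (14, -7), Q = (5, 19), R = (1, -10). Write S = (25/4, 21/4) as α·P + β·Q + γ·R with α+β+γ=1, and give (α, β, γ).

(1/4, 1/2, 1/4)

Signed area of the reference triangle: [PQR] = ½·(14·(19−(-10)) + 5·(-10−(-7)) + 1·(-7−19)) = ½·(406 − 15 − 26) = 365/2.
[SQR] = ½·((25/4)·(19−(-10)) + 5·(-10−(21/4)) + 1·(21/4−19)) = ½·(725/4 − 305/4 − 55/4) = 365/8, so the P-coordinate is (365/8)/(365/2) = 1/4.
[PSR] = ½·(14·(21/4−(-10)) + (25/4)·(-10−(-7)) + 1·(-7−(21/4))) = ½·(427/2 − 75/4 − 49/4) = 365/4, so the Q-coordinate is 1/2.
[PQS] = ½·(14·(19−(21/4)) + 5·(21/4−(-7)) + (25/4)·(-7−19)) = ½·(385/2 + 245/4 − 325/2) = 365/8, so the R-coordinate is 1/4.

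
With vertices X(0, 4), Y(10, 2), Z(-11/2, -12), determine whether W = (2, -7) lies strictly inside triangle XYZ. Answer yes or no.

Barycentric coordinates of W: (-55/342, 185/342, 106/171).
The three coordinates are negative, positive, positive; a point is interior exactly when all three are positive.

no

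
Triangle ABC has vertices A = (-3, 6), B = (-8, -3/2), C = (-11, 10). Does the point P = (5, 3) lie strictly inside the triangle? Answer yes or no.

no

Barycentric coordinates of P: (163/80, -1/10, -15/16).
The three coordinates are positive, negative, negative; a point is interior exactly when all three are positive.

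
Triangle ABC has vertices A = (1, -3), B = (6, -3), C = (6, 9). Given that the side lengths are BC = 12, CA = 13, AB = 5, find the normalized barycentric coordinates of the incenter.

The incenter has barycentric coordinates proportional to the opposite side lengths: (12 : 13 : 5).
Normalizing by 12+13+5 = 30 gives (2/5, 13/30, 1/6).

(2/5, 13/30, 1/6)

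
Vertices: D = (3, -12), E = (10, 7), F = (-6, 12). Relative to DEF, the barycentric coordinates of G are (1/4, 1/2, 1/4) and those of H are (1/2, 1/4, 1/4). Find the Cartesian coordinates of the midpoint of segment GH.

Barycentric coordinates of the midpoint are the average: (3/8, 3/8, 1/4).
Converting: (3/8)·D + (3/8)·E + (1/4)·F = (27/8, 9/8).

(27/8, 9/8)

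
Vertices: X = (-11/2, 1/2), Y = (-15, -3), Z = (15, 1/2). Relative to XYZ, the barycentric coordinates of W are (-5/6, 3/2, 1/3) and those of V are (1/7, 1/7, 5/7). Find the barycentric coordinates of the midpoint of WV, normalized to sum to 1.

Since both coordinate triples sum to 1, the midpoint's barycentrics are the componentwise average.
(-5/6+1/7)/2 = -29/84; similarly 23/28 and 11/21.

(-29/84, 23/28, 11/21)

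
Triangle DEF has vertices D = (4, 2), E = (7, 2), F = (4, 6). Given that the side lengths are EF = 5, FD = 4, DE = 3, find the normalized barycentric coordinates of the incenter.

(5/12, 1/3, 1/4)

The incenter has barycentric coordinates proportional to the opposite side lengths: (5 : 4 : 3).
Normalizing by 5+4+3 = 12 gives (5/12, 1/3, 1/4).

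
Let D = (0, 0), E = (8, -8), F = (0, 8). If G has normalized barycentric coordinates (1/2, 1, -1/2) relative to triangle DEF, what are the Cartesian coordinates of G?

G = (1/2)·D + 1·E + (-1/2)·F.
x-coordinate: (1/2)·0 + 1·8 + (-1/2)·0 = 8.
y-coordinate: (1/2)·0 + 1·(-8) + (-1/2)·8 = -12.

(8, -12)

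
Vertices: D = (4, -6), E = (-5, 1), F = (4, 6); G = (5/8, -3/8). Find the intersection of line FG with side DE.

(-1/2, -5/2)

Barycentric coordinates of G with respect to DEF: (3/8, 3/8, 1/4).
On side DE the F-coordinate is zero; dropping G's F-weight 1/4 and renormalizing the remaining 3/8 : 3/8 gives weights 1/2, 1/2 on D, E.
H = (1/2)·(4, -6) + (1/2)·(-5, 1) = (-1/2, -5/2).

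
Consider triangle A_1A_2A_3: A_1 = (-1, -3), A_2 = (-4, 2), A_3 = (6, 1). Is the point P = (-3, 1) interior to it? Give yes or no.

yes

Barycentric coordinates of P: (9/47, 36/47, 2/47).
The three coordinates are positive, positive, positive; a point is interior exactly when all three are positive.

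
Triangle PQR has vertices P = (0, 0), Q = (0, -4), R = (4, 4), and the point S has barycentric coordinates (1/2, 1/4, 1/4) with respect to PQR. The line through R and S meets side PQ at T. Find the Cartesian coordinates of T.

(0, -4/3)

Line RS meets PQ where the R-coordinate vanishes; zeroing S's R-weight and renormalizing leaves P, Q-weights 1/2 : 1/4 → (2/3, 1/3).
So T = (2/3)·P + (1/3)·Q = (0, -4/3).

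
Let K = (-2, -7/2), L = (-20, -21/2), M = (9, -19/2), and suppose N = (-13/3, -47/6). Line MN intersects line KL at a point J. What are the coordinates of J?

(-11, -7)

Barycentric coordinates of N with respect to KLM: (1/3, 1/3, 1/3).
On side KL the M-coordinate is zero; dropping N's M-weight 1/3 and renormalizing the remaining 1/3 : 1/3 gives weights 1/2, 1/2 on K, L.
J = (1/2)·(-2, -7/2) + (1/2)·(-20, -21/2) = (-11, -7).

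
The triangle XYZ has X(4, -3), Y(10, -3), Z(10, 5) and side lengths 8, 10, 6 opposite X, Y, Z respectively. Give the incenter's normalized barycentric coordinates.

(1/3, 5/12, 1/4)

The incenter has barycentric coordinates proportional to the opposite side lengths: (8 : 10 : 6).
Normalizing by 8+10+6 = 24 gives (1/3, 5/12, 1/4).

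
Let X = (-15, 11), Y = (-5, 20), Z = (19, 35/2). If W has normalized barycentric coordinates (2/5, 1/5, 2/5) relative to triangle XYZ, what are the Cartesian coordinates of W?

W = (2/5)·X + (1/5)·Y + (2/5)·Z.
x-coordinate: (2/5)·(-15) + (1/5)·(-5) + (2/5)·19 = 3/5.
y-coordinate: (2/5)·11 + (1/5)·20 + (2/5)·(35/2) = 77/5.

(3/5, 77/5)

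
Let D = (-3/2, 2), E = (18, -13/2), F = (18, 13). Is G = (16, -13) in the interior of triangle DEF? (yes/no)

no

Barycentric coordinates of G: (4/39, 1940/1521, -575/1521).
The three coordinates are positive, positive, negative; a point is interior exactly when all three are positive.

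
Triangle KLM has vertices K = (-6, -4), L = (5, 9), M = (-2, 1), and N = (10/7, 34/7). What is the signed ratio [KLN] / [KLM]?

2/7

[KLM] = ½·((-6)·(9−1) + 5·(1−(-4)) + (-2)·(-4−9)) = ½·(-48 + 25 + 26) = 3/2.
[KLN] = ½·((-6)·(9−(34/7)) + 5·(34/7−(-4)) + (10/7)·(-4−9)) = ½·(-174/7 + 310/7 − 130/7) = 3/7, so the ratio is (3/7)/(3/2) = 2/7.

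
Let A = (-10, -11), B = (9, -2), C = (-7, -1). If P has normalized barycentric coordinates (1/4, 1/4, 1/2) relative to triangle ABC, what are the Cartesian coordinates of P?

(-15/4, -15/4)

P = (1/4)·A + (1/4)·B + (1/2)·C.
x-coordinate: (1/4)·(-10) + (1/4)·9 + (1/2)·(-7) = -15/4.
y-coordinate: (1/4)·(-11) + (1/4)·(-2) + (1/2)·(-1) = -15/4.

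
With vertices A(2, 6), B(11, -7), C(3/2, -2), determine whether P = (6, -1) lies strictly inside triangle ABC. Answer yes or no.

yes

Barycentric coordinates of P: (64/157, 71/157, 22/157).
The three coordinates are positive, positive, positive; a point is interior exactly when all three are positive.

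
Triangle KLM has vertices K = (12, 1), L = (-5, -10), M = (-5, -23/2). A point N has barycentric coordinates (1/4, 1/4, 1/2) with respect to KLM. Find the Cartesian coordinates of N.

(-3/4, -8)

N = (1/4)·K + (1/4)·L + (1/2)·M.
x-coordinate: (1/4)·12 + (1/4)·(-5) + (1/2)·(-5) = -3/4.
y-coordinate: (1/4)·1 + (1/4)·(-10) + (1/2)·(-23/2) = -8.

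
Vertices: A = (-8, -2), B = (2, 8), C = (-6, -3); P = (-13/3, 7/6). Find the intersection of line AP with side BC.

(-2/3, 13/3)

Barycentric coordinates of P with respect to ABC: (1/2, 1/3, 1/6).
On side BC the A-coordinate is zero; dropping P's A-weight 1/2 and renormalizing the remaining 1/3 : 1/6 gives weights 2/3, 1/3 on B, C.
Q = (2/3)·(2, 8) + (1/3)·(-6, -3) = (-2/3, 13/3).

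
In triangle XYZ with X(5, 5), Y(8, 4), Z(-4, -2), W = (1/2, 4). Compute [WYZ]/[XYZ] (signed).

[XYZ] = ½·(5·(4−(-2)) + 8·(-2−5) + (-4)·(5−4)) = ½·(30 − 56 − 4) = -15.
[WYZ] = ½·((1/2)·(4−(-2)) + 8·(-2−4) + (-4)·(4−4)) = ½·(3 − 48 + 0) = -45/2, so the ratio is (-45/2)/(-15) = 3/2.

3/2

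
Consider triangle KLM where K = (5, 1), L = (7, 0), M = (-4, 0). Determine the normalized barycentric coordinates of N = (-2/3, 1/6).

Signed area of the reference triangle: [KLM] = ½·(5·(0−0) + 7·(0−1) + (-4)·(1−0)) = ½·(0 − 7 − 4) = -11/2.
[NLM] = ½·((-2/3)·(0−0) + 7·(0−(1/6)) + (-4)·(1/6−0)) = ½·(0 − 7/6 − 2/3) = -11/12, so the K-coordinate is (-11/12)/(-11/2) = 1/6.
[KNM] = ½·(5·(1/6−0) + (-2/3)·(0−1) + (-4)·(1−(1/6))) = ½·(5/6 + 2/3 − 10/3) = -11/12, so the L-coordinate is 1/6.
[KLN] = ½·(5·(0−(1/6)) + 7·(1/6−1) + (-2/3)·(1−0)) = ½·(-5/6 − 35/6 − 2/3) = -11/3, so the M-coordinate is 2/3.
Check: 1/6 + 1/6 + 2/3 = 1.

(1/6, 1/6, 2/3)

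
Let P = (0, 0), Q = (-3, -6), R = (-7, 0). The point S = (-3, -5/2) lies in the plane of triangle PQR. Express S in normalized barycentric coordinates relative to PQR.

Signed area of the reference triangle: [PQR] = ½·(0·(-6−0) + (-3)·(0−0) + (-7)·(0−(-6))) = ½·(0 + 0 − 42) = -21.
[SQR] = ½·((-3)·(-6−0) + (-3)·(0−(-5/2)) + (-7)·(-5/2−(-6))) = ½·(18 − 15/2 − 49/2) = -7, so the P-coordinate is (-7)/(-21) = 1/3.
[PSR] = ½·(0·(-5/2−0) + (-3)·(0−0) + (-7)·(0−(-5/2))) = ½·(0 + 0 − 35/2) = -35/4, so the Q-coordinate is 5/12.
[PQS] = ½·(0·(-6−(-5/2)) + (-3)·(-5/2−0) + (-3)·(0−(-6))) = ½·(0 + 15/2 − 18) = -21/4, so the R-coordinate is 1/4.
Check: 1/3 + 5/12 + 1/4 = 1.

(1/3, 5/12, 1/4)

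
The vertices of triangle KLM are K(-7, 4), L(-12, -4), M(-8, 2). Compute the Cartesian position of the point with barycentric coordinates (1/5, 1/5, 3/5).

N = (1/5)·K + (1/5)·L + (3/5)·M.
x-coordinate: (1/5)·(-7) + (1/5)·(-12) + (3/5)·(-8) = -43/5.
y-coordinate: (1/5)·4 + (1/5)·(-4) + (3/5)·2 = 6/5.

(-43/5, 6/5)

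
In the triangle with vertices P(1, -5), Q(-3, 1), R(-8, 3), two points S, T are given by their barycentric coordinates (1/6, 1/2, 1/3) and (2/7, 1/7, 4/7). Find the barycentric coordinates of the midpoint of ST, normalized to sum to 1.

(19/84, 9/28, 19/42)

Since both coordinate triples sum to 1, the midpoint's barycentrics are the componentwise average.
(1/6+2/7)/2 = 19/84; similarly 9/28 and 19/42.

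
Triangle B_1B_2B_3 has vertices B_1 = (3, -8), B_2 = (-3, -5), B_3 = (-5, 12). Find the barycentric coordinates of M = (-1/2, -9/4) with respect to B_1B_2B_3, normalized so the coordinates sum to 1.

Signed area of the reference triangle: [B_1B_2B_3] = ½·(3·(-5−12) + (-3)·(12−(-8)) + (-5)·(-8−(-5))) = ½·(-51 − 60 + 15) = -48.
[MB_2B_3] = ½·((-1/2)·(-5−12) + (-3)·(12−(-9/4)) + (-5)·(-9/4−(-5))) = ½·(17/2 − 171/4 − 55/4) = -24, so the B_1-coordinate is (-24)/(-48) = 1/2.
[B_1MB_3] = ½·(3·(-9/4−12) + (-1/2)·(12−(-8)) + (-5)·(-8−(-9/4))) = ½·(-171/4 − 10 + 115/4) = -12, so the B_2-coordinate is 1/4.
[B_1B_2M] = ½·(3·(-5−(-9/4)) + (-3)·(-9/4−(-8)) + (-1/2)·(-8−(-5))) = ½·(-33/4 − 69/4 + 3/2) = -12, so the B_3-coordinate is 1/4.
Check: 1/2 + 1/4 + 1/4 = 1.

(1/2, 1/4, 1/4)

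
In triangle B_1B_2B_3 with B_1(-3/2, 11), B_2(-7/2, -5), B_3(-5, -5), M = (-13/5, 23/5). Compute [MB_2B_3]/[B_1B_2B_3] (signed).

3/5

[B_1B_2B_3] = ½·((-3/2)·(-5−(-5)) + (-7/2)·(-5−11) + (-5)·(11−(-5))) = ½·(0 + 56 − 80) = -12.
[MB_2B_3] = ½·((-13/5)·(-5−(-5)) + (-7/2)·(-5−(23/5)) + (-5)·(23/5−(-5))) = ½·(0 + 168/5 − 48) = -36/5, so the ratio is (-36/5)/(-12) = 3/5.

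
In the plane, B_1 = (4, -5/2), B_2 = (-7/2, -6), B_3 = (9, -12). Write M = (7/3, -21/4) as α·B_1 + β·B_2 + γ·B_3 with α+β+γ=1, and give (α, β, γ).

(1/2, 1/3, 1/6)

Signed area of the reference triangle: [B_1B_2B_3] = ½·(4·(-6−(-12)) + (-7/2)·(-12−(-5/2)) + 9·(-5/2−(-6))) = ½·(24 + 133/4 + 63/2) = 355/8.
[MB_2B_3] = ½·((7/3)·(-6−(-12)) + (-7/2)·(-12−(-21/4)) + 9·(-21/4−(-6))) = ½·(14 + 189/8 + 27/4) = 355/16, so the B_1-coordinate is (355/16)/(355/8) = 1/2.
[B_1MB_3] = ½·(4·(-21/4−(-12)) + (7/3)·(-12−(-5/2)) + 9·(-5/2−(-21/4))) = ½·(27 − 133/6 + 99/4) = 355/24, so the B_2-coordinate is 1/3.
[B_1B_2M] = ½·(4·(-6−(-21/4)) + (-7/2)·(-21/4−(-5/2)) + (7/3)·(-5/2−(-6))) = ½·(-3 + 77/8 + 49/6) = 355/48, so the B_3-coordinate is 1/6.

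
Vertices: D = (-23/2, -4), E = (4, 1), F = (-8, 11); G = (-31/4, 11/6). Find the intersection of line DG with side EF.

Barycentric coordinates of G with respect to DEF: (1/2, 1/6, 1/3).
On side EF the D-coordinate is zero; dropping G's D-weight 1/2 and renormalizing the remaining 1/6 : 1/3 gives weights 1/3, 2/3 on E, F.
H = (1/3)·(4, 1) + (2/3)·(-8, 11) = (-4, 23/3).

(-4, 23/3)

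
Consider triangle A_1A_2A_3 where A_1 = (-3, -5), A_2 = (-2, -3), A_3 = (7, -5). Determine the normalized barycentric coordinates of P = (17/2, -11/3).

(-3/4, 2/3, 13/12)

Signed area of the reference triangle: [A_1A_2A_3] = ½·((-3)·(-3−(-5)) + (-2)·(-5−(-5)) + 7·(-5−(-3))) = ½·(-6 + 0 − 14) = -10.
[PA_2A_3] = ½·((17/2)·(-3−(-5)) + (-2)·(-5−(-11/3)) + 7·(-11/3−(-3))) = ½·(17 + 8/3 − 14/3) = 15/2, so the A_1-coordinate is (15/2)/(-10) = -3/4.
[A_1PA_3] = ½·((-3)·(-11/3−(-5)) + (17/2)·(-5−(-5)) + 7·(-5−(-11/3))) = ½·(-4 + 0 − 28/3) = -20/3, so the A_2-coordinate is 2/3.
[A_1A_2P] = ½·((-3)·(-3−(-11/3)) + (-2)·(-11/3−(-5)) + (17/2)·(-5−(-3))) = ½·(-2 − 8/3 − 17) = -65/6, so the A_3-coordinate is 13/12.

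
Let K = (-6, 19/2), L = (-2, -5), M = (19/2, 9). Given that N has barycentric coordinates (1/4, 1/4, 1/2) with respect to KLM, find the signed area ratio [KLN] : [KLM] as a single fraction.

1/2

The signed ratio [KLN]/[KLM] equals the barycentric coordinate of N at vertex M, which is 1/2.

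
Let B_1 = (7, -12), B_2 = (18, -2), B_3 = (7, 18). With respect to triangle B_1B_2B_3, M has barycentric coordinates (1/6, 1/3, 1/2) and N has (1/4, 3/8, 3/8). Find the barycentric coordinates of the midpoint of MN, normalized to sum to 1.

Since both coordinate triples sum to 1, the midpoint's barycentrics are the componentwise average.
(1/6+1/4)/2 = 5/24; similarly 17/48 and 7/16.

(5/24, 17/48, 7/16)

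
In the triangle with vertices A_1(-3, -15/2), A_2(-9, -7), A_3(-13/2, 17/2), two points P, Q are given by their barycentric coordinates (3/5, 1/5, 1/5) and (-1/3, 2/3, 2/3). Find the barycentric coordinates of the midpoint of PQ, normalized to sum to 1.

(2/15, 13/30, 13/30)

Since both coordinate triples sum to 1, the midpoint's barycentrics are the componentwise average.
(3/5+-1/3)/2 = 2/15; similarly 13/30 and 13/30.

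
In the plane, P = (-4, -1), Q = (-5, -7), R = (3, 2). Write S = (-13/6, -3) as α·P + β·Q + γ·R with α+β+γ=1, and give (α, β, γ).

(1/6, 1/2, 1/3)

Signed area of the reference triangle: [PQR] = ½·((-4)·(-7−2) + (-5)·(2−(-1)) + 3·(-1−(-7))) = ½·(36 − 15 + 18) = 39/2.
[SQR] = ½·((-13/6)·(-7−2) + (-5)·(2−(-3)) + 3·(-3−(-7))) = ½·(39/2 − 25 + 12) = 13/4, so the P-coordinate is (13/4)/(39/2) = 1/6.
[PSR] = ½·((-4)·(-3−2) + (-13/6)·(2−(-1)) + 3·(-1−(-3))) = ½·(20 − 13/2 + 6) = 39/4, so the Q-coordinate is 1/2.
[PQS] = ½·((-4)·(-7−(-3)) + (-5)·(-3−(-1)) + (-13/6)·(-1−(-7))) = ½·(16 + 10 − 13) = 13/2, so the R-coordinate is 1/3.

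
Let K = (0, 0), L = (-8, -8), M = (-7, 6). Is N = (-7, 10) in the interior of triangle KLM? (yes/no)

Barycentric coordinates of N: (-1/26, -7/26, 17/13).
The three coordinates are negative, negative, positive; a point is interior exactly when all three are positive.

no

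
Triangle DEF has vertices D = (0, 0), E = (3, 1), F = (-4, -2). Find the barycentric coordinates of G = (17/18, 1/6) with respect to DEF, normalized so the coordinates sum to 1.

Signed area of the reference triangle: [DEF] = ½·(0·(1−(-2)) + 3·(-2−0) + (-4)·(0−1)) = ½·(0 − 6 + 4) = -1.
[GEF] = ½·((17/18)·(1−(-2)) + 3·(-2−(1/6)) + (-4)·(1/6−1)) = ½·(17/6 − 13/2 + 10/3) = -1/6, so the D-coordinate is (-1/6)/(-1) = 1/6.
[DGF] = ½·(0·(1/6−(-2)) + (17/18)·(-2−0) + (-4)·(0−(1/6))) = ½·(0 − 17/9 + 2/3) = -11/18, so the E-coordinate is 11/18.
[DEG] = ½·(0·(1−(1/6)) + 3·(1/6−0) + (17/18)·(0−1)) = ½·(0 + 1/2 − 17/18) = -2/9, so the F-coordinate is 2/9.

(1/6, 11/18, 2/9)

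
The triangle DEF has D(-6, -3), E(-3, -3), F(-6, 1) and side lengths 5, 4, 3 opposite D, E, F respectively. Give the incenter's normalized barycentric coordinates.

(5/12, 1/3, 1/4)

The incenter has barycentric coordinates proportional to the opposite side lengths: (5 : 4 : 3).
Normalizing by 5+4+3 = 12 gives (5/12, 1/3, 1/4).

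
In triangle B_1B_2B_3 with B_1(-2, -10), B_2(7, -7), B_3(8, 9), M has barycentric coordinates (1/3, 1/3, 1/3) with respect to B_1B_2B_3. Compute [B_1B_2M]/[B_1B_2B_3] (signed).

The signed ratio [B_1B_2M]/[B_1B_2B_3] equals the barycentric coordinate of M at vertex B_3, which is 1/3.

1/3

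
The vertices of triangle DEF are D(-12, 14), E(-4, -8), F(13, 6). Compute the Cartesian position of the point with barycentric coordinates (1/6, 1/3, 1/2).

G = (1/6)·D + (1/3)·E + (1/2)·F.
x-coordinate: (1/6)·(-12) + (1/3)·(-4) + (1/2)·13 = 19/6.
y-coordinate: (1/6)·14 + (1/3)·(-8) + (1/2)·6 = 8/3.

(19/6, 8/3)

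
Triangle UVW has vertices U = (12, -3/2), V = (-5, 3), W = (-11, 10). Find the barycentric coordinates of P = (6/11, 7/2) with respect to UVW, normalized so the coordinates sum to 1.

(5/11, 2/11, 4/11)

Signed area of the reference triangle: [UVW] = ½·(12·(3−10) + (-5)·(10−(-3/2)) + (-11)·(-3/2−3)) = ½·(-84 − 115/2 + 99/2) = -46.
[PVW] = ½·((6/11)·(3−10) + (-5)·(10−(7/2)) + (-11)·(7/2−3)) = ½·(-42/11 − 65/2 − 11/2) = -230/11, so the U-coordinate is (-230/11)/(-46) = 5/11.
[UPW] = ½·(12·(7/2−10) + (6/11)·(10−(-3/2)) + (-11)·(-3/2−(7/2))) = ½·(-78 + 69/11 + 55) = -92/11, so the V-coordinate is 2/11.
[UVP] = ½·(12·(3−(7/2)) + (-5)·(7/2−(-3/2)) + (6/11)·(-3/2−3)) = ½·(-6 − 25 − 27/11) = -184/11, so the W-coordinate is 4/11.
Check: 5/11 + 2/11 + 4/11 = 1.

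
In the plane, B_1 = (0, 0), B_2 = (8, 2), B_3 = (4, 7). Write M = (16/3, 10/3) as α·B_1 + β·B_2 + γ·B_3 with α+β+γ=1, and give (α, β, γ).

(1/6, 1/2, 1/3)

Signed area of the reference triangle: [B_1B_2B_3] = ½·(0·(2−7) + 8·(7−0) + 4·(0−2)) = ½·(0 + 56 − 8) = 24.
[MB_2B_3] = ½·((16/3)·(2−7) + 8·(7−(10/3)) + 4·(10/3−2)) = ½·(-80/3 + 88/3 + 16/3) = 4, so the B_1-coordinate is 4/24 = 1/6.
[B_1MB_3] = ½·(0·(10/3−7) + (16/3)·(7−0) + 4·(0−(10/3))) = ½·(0 + 112/3 − 40/3) = 12, so the B_2-coordinate is 1/2.
[B_1B_2M] = ½·(0·(2−(10/3)) + 8·(10/3−0) + (16/3)·(0−2)) = ½·(0 + 80/3 − 32/3) = 8, so the B_3-coordinate is 1/3.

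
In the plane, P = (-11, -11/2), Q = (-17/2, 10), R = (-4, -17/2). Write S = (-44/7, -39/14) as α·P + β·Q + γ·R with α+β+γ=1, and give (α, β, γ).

Signed area of the reference triangle: [PQR] = ½·((-11)·(10−(-17/2)) + (-17/2)·(-17/2−(-11/2)) + (-4)·(-11/2−10)) = ½·(-407/2 + 51/2 + 62) = -58.
[SQR] = ½·((-44/7)·(10−(-17/2)) + (-17/2)·(-17/2−(-39/14)) + (-4)·(-39/14−10)) = ½·(-814/7 + 340/7 + 358/7) = -58/7, so the P-coordinate is (-58/7)/(-58) = 1/7.
[PSR] = ½·((-11)·(-39/14−(-17/2)) + (-44/7)·(-17/2−(-11/2)) + (-4)·(-11/2−(-39/14))) = ½·(-440/7 + 132/7 + 76/7) = -116/7, so the Q-coordinate is 2/7.
[PQS] = ½·((-11)·(10−(-39/14)) + (-17/2)·(-39/14−(-11/2)) + (-44/7)·(-11/2−10)) = ½·(-1969/14 − 323/14 + 682/7) = -232/7, so the R-coordinate is 4/7.
Check: 1/7 + 2/7 + 4/7 = 1.

(1/7, 2/7, 4/7)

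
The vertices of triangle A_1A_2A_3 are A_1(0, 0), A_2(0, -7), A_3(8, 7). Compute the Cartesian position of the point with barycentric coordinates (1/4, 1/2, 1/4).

P = (1/4)·A_1 + (1/2)·A_2 + (1/4)·A_3.
x-coordinate: (1/4)·0 + (1/2)·0 + (1/4)·8 = 2.
y-coordinate: (1/4)·0 + (1/2)·(-7) + (1/4)·7 = -7/4.

(2, -7/4)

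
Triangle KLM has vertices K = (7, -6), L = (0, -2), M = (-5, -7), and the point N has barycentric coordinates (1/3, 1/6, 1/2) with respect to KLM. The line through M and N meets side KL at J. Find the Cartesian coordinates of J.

Line MN meets KL where the M-coordinate vanishes; zeroing N's M-weight and renormalizing leaves K, L-weights 1/3 : 1/6 → (2/3, 1/3).
So J = (2/3)·K + (1/3)·L = (14/3, -14/3).

(14/3, -14/3)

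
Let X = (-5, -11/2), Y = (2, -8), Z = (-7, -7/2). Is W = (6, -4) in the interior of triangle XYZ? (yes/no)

no

Barycentric coordinates of W: (-6, 25/9, 38/9).
The three coordinates are negative, positive, positive; a point is interior exactly when all three are positive.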